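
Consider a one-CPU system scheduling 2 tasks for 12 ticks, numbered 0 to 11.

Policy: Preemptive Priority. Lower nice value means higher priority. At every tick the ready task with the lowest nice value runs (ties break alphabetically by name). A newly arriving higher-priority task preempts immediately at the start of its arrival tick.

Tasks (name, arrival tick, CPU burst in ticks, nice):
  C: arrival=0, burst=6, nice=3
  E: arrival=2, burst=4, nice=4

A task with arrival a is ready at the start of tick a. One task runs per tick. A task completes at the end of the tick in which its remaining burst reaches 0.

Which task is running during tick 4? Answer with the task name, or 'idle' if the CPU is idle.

t=0: ready={C} → run C
t=1: ready={C} → run C
t=2: ready={C,E} → run C
t=3: ready={C,E} → run C
t=4: ready={C,E} → run C
t=5: ready={C,E} → run C
t=6: ready={E} → run E
t=7: ready={E} → run E
t=8: ready={E} → run E
t=9: ready={E} → run E
t=10: (idle)
t=11: (idle)

running at tick 4 = C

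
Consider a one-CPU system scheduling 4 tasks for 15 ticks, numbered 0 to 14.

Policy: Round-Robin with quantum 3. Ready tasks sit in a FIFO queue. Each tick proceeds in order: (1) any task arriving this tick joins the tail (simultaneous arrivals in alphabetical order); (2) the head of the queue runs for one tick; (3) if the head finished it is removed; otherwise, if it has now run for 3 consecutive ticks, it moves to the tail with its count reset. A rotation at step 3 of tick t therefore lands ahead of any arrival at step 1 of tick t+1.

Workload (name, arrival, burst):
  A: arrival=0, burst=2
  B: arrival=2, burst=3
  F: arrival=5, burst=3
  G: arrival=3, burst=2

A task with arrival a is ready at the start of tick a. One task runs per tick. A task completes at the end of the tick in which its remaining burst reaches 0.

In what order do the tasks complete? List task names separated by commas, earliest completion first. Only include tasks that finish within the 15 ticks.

completion order = A, B, G, F

t=0: queue=[A] q_used=0 → run A
t=1: queue=[A] q_used=1 → run A
t=2: queue=[B] q_used=0 → run B
t=3: queue=[B,G] q_used=1 → run B
t=4: queue=[B,G] q_used=2 → run B
t=5: queue=[G,F] q_used=0 → run G
t=6: queue=[G,F] q_used=1 → run G
t=7: queue=[F] q_used=0 → run F
t=8: queue=[F] q_used=1 → run F
t=9: queue=[F] q_used=2 → run F
t=10: (idle)
t=11: (idle)
t=12: (idle)
t=13: (idle)
t=14: (idle)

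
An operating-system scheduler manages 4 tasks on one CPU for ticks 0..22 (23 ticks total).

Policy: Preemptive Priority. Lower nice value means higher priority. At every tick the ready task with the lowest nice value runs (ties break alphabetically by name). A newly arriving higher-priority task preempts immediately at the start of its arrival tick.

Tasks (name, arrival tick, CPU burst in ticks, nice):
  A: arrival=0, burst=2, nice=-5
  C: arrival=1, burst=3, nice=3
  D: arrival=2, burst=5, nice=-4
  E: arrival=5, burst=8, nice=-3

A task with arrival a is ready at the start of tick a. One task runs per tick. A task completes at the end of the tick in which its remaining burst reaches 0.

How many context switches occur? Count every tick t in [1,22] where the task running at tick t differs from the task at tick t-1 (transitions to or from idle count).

t=0: ready={A} → run A
t=1: ready={A,C} → run A
t=2: ready={C,D} → run D
t=3: ready={C,D} → run D
t=4: ready={C,D} → run D
t=5: ready={C,D,E} → run D
t=6: ready={C,D,E} → run D
t=7: ready={C,E} → run E
t=8: ready={C,E} → run E
t=9: ready={C,E} → run E
t=10: ready={C,E} → run E
t=11: ready={C,E} → run E
t=12: ready={C,E} → run E
t=13: ready={C,E} → run E
t=14: ready={C,E} → run E
t=15: ready={C} → run C
t=16: ready={C} → run C
t=17: ready={C} → run C
t=18: (idle)
t=19: (idle)
t=20: (idle)
t=21: (idle)
t=22: (idle)

context switches = 4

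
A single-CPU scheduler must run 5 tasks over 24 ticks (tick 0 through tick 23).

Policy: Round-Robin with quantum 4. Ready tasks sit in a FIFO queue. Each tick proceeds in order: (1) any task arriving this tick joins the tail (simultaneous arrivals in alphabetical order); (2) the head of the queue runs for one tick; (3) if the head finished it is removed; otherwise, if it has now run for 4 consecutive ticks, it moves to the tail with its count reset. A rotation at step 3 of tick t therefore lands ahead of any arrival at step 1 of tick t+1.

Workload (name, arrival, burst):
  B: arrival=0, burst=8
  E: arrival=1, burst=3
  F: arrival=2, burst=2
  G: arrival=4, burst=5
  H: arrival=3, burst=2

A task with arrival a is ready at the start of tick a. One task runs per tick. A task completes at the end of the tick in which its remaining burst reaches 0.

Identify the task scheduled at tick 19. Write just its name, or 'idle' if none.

t=0: queue=[B] q_used=0 → run B
t=1: queue=[B,E] q_used=1 → run B
t=2: queue=[B,E,F] q_used=2 → run B
t=3: queue=[B,E,F,H] q_used=3 → run B
t=4: queue=[E,F,H,B,G] q_used=0 → run E
t=5: queue=[E,F,H,B,G] q_used=1 → run E
t=6: queue=[E,F,H,B,G] q_used=2 → run E
t=7: queue=[F,H,B,G] q_used=0 → run F
t=8: queue=[F,H,B,G] q_used=1 → run F
t=9: queue=[H,B,G] q_used=0 → run H
t=10: queue=[H,B,G] q_used=1 → run H
t=11: queue=[B,G] q_used=0 → run B
t=12: queue=[B,G] q_used=1 → run B
t=13: queue=[B,G] q_used=2 → run B
t=14: queue=[B,G] q_used=3 → run B
t=15: queue=[G] q_used=0 → run G
t=16: queue=[G] q_used=1 → run G
t=17: queue=[G] q_used=2 → run G
t=18: queue=[G] q_used=3 → run G
t=19: queue=[G] q_used=0 → run G
t=20: (idle)
t=21: (idle)
t=22: (idle)
t=23: (idle)

running at tick 19 = G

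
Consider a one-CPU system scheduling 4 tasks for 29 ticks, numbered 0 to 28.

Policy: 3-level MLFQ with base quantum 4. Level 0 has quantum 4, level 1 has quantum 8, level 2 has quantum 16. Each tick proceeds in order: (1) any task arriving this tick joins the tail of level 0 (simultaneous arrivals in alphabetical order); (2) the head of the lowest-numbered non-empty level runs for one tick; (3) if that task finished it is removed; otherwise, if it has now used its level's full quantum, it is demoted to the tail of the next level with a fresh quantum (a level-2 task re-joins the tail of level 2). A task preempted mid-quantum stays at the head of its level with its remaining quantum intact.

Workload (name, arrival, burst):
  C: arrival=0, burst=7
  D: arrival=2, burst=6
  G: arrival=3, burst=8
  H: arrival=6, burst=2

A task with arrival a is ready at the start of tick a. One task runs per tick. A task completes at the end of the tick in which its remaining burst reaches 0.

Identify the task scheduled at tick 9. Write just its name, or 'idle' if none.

running at tick 9 = G

t=0: L0/L1/L2 = C/-/- → run C
t=1: L0/L1/L2 = C/-/- → run C
t=2: L0/L1/L2 = CD/-/- → run C
t=3: L0/L1/L2 = CDG/-/- → run C
t=4: L0/L1/L2 = DG/C/- → run D
t=5: L0/L1/L2 = DG/C/- → run D
t=6: L0/L1/L2 = DGH/C/- → run D
t=7: L0/L1/L2 = DGH/C/- → run D
t=8: L0/L1/L2 = GH/CD/- → run G
t=9: L0/L1/L2 = GH/CD/- → run G
t=10: L0/L1/L2 = GH/CD/- → run G
t=11: L0/L1/L2 = GH/CD/- → run G
t=12: L0/L1/L2 = H/CDG/- → run H
t=13: L0/L1/L2 = H/CDG/- → run H
t=14: L0/L1/L2 = -/CDG/- → run C
t=15: L0/L1/L2 = -/CDG/- → run C
t=16: L0/L1/L2 = -/CDG/- → run C
t=17: L0/L1/L2 = -/DG/- → run D
t=18: L0/L1/L2 = -/DG/- → run D
t=19: L0/L1/L2 = -/G/- → run G
t=20: L0/L1/L2 = -/G/- → run G
t=21: L0/L1/L2 = -/G/- → run G
t=22: L0/L1/L2 = -/G/- → run G
t=23: (idle)
t=24: (idle)
t=25: (idle)
t=26: (idle)
t=27: (idle)
t=28: (idle)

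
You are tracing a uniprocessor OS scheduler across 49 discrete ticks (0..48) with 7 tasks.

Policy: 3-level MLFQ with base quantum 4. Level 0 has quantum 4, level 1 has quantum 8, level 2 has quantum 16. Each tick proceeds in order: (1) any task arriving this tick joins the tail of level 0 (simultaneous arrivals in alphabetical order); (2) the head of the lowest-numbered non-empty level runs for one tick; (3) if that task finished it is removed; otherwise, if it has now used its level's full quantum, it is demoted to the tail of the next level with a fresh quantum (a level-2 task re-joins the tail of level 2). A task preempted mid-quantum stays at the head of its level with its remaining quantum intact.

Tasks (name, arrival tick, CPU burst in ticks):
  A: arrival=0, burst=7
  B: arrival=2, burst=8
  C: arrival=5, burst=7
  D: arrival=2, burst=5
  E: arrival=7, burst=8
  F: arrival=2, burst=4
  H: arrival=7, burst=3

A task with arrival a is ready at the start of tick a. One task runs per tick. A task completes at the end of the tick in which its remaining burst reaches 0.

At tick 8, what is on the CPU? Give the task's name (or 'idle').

running at tick 8 = D

t=0: L0/L1/L2 = A/-/- → run A
t=1: L0/L1/L2 = A/-/- → run A
t=2: L0/L1/L2 = ABDF/-/- → run A
t=3: L0/L1/L2 = ABDF/-/- → run A
t=4: L0/L1/L2 = BDF/A/- → run B
t=5: L0/L1/L2 = BDFC/A/- → run B
t=6: L0/L1/L2 = BDFC/A/- → run B
t=7: L0/L1/L2 = BDFCEH/A/- → run B
t=8: L0/L1/L2 = DFCEH/AB/- → run D
t=9: L0/L1/L2 = DFCEH/AB/- → run D
t=10: L0/L1/L2 = DFCEH/AB/- → run D
t=11: L0/L1/L2 = DFCEH/AB/- → run D
t=12: L0/L1/L2 = FCEH/ABD/- → run F
t=13: L0/L1/L2 = FCEH/ABD/- → run F
t=14: L0/L1/L2 = FCEH/ABD/- → run F
t=15: L0/L1/L2 = FCEH/ABD/- → run F
t=16: L0/L1/L2 = CEH/ABD/- → run C
t=17: L0/L1/L2 = CEH/ABD/- → run C
t=18: L0/L1/L2 = CEH/ABD/- → run C
t=19: L0/L1/L2 = CEH/ABD/- → run C
t=20: L0/L1/L2 = EH/ABDC/- → run E
t=21: L0/L1/L2 = EH/ABDC/- → run E
t=22: L0/L1/L2 = EH/ABDC/- → run E
t=23: L0/L1/L2 = EH/ABDC/- → run E
t=24: L0/L1/L2 = H/ABDCE/- → run H
t=25: L0/L1/L2 = H/ABDCE/- → run H
t=26: L0/L1/L2 = H/ABDCE/- → run H
t=27: L0/L1/L2 = -/ABDCE/- → run A
t=28: L0/L1/L2 = -/ABDCE/- → run A
t=29: L0/L1/L2 = -/ABDCE/- → run A
t=30: L0/L1/L2 = -/BDCE/- → run B
t=31: L0/L1/L2 = -/BDCE/- → run B
t=32: L0/L1/L2 = -/BDCE/- → run B
t=33: L0/L1/L2 = -/BDCE/- → run B
t=34: L0/L1/L2 = -/DCE/- → run D
t=35: L0/L1/L2 = -/CE/- → run C
t=36: L0/L1/L2 = -/CE/- → run C
t=37: L0/L1/L2 = -/CE/- → run C
t=38: L0/L1/L2 = -/E/- → run E
t=39: L0/L1/L2 = -/E/- → run E
t=40: L0/L1/L2 = -/E/- → run E
t=41: L0/L1/L2 = -/E/- → run E
t=42: (idle)
t=43: (idle)
t=44: (idle)
t=45: (idle)
t=46: (idle)
t=47: (idle)
t=48: (idle)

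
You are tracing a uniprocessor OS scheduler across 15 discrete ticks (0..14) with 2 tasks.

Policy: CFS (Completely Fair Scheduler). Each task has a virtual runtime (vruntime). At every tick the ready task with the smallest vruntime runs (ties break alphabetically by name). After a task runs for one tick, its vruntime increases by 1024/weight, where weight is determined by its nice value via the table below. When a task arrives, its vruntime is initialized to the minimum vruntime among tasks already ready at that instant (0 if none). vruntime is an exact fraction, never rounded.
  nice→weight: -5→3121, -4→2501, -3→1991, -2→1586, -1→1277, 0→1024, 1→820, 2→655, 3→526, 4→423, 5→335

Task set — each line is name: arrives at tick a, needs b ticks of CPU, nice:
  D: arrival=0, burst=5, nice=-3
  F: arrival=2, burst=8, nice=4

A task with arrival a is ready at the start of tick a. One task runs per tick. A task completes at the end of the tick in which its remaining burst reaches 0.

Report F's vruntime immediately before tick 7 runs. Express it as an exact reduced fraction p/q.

vruntime(F, start of tick 7) = 4943872/842193

t=0: vr[D=0] → run D
t=1: vr[D=1024/1991] → run D
t=2: vr[D=2048/1991 F=2048/1991] → run D
t=3: vr[D=3072/1991 F=2048/1991] → run F
t=4: vr[D=3072/1991 F=2905088/842193] → run D
t=5: vr[D=4096/1991 F=2905088/842193] → run D
t=6: vr[F=2905088/842193] → run F
t=7: vr[F=4943872/842193] → run F
t=8: vr[F=2327552/280731] → run F
t=9: vr[F=9021440/842193] → run F
t=10: vr[F=11060224/842193] → run F
t=11: vr[F=4366336/280731] → run F
t=12: vr[F=15137792/842193] → run F
t=13: (idle)
t=14: (idle)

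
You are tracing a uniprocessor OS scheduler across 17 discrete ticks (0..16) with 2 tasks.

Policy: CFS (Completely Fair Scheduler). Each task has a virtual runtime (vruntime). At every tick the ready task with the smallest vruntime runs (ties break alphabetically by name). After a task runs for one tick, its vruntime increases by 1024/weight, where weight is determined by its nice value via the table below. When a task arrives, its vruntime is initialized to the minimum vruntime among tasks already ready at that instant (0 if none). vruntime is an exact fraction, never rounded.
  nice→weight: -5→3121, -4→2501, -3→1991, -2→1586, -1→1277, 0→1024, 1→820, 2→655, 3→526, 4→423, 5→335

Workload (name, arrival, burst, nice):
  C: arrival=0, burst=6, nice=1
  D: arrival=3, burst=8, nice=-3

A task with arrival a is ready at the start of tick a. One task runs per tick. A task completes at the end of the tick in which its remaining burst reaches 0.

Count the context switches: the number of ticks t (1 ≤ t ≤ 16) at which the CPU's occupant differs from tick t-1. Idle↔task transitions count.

t=0: vr[C=0] → run C
t=1: vr[C=256/205] → run C
t=2: vr[C=512/205] → run C
t=3: vr[C=768/205 D=768/205] → run C
t=4: vr[C=1024/205 D=768/205] → run D
t=5: vr[C=1024/205 D=1739008/408155] → run D
t=6: vr[C=1024/205 D=1948928/408155] → run D
t=7: vr[C=1024/205 D=2158848/408155] → run C
t=8: vr[C=256/41 D=2158848/408155] → run D
t=9: vr[C=256/41 D=2368768/408155] → run D
t=10: vr[C=256/41 D=2578688/408155] → run C
t=11: vr[D=2578688/408155] → run D
t=12: vr[D=2788608/408155] → run D
t=13: vr[D=2998528/408155] → run D
t=14: (idle)
t=15: (idle)
t=16: (idle)

context switches = 6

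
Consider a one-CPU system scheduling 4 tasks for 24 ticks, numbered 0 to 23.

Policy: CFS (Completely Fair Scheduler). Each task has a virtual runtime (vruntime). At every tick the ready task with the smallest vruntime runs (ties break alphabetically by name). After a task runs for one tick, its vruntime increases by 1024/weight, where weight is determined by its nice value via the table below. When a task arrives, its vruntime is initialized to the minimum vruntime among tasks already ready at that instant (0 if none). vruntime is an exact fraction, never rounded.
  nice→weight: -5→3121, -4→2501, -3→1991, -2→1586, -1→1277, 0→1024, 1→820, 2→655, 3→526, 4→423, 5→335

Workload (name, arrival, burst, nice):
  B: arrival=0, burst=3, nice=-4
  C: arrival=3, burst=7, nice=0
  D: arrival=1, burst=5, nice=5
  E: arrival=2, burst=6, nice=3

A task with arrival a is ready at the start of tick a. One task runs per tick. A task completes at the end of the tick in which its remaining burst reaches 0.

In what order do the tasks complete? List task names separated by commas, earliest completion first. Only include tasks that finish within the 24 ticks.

completion order = B, C, E, D

t=0: vr[B=0] → run B
t=1: vr[B=1024/2501 D=1024/2501] → run B
t=2: vr[B=2048/2501 D=1024/2501 E=1024/2501] → run D
t=3: vr[B=2048/2501 C=1024/2501 D=2904064/837835 E=1024/2501] → run C
t=4: vr[B=2048/2501 C=3525/2501 D=2904064/837835 E=1024/2501] → run E
t=5: vr[B=2048/2501 C=3525/2501 D=2904064/837835 E=1549824/657763] → run B
t=6: vr[C=3525/2501 D=2904064/837835 E=1549824/657763] → run C
t=7: vr[C=6026/2501 D=2904064/837835 E=1549824/657763] → run E
t=8: vr[C=6026/2501 D=2904064/837835 E=2830336/657763] → run C
t=9: vr[C=8527/2501 D=2904064/837835 E=2830336/657763] → run C
t=10: vr[C=11028/2501 D=2904064/837835 E=2830336/657763] → run D
t=11: vr[C=11028/2501 D=5465088/837835 E=2830336/657763] → run E
t=12: vr[C=11028/2501 D=5465088/837835 E=4110848/657763] → run C
t=13: vr[C=13529/2501 D=5465088/837835 E=4110848/657763] → run C
t=14: vr[C=16030/2501 D=5465088/837835 E=4110848/657763] → run E
t=15: vr[C=16030/2501 D=5465088/837835 E=5391360/657763] → run C
t=16: vr[D=5465088/837835 E=5391360/657763] → run D
t=17: vr[D=8026112/837835 E=5391360/657763] → run E
t=18: vr[D=8026112/837835 E=6671872/657763] → run D
t=19: vr[D=10587136/837835 E=6671872/657763] → run E
t=20: vr[D=10587136/837835] → run D
t=21: (idle)
t=22: (idle)
t=23: (idle)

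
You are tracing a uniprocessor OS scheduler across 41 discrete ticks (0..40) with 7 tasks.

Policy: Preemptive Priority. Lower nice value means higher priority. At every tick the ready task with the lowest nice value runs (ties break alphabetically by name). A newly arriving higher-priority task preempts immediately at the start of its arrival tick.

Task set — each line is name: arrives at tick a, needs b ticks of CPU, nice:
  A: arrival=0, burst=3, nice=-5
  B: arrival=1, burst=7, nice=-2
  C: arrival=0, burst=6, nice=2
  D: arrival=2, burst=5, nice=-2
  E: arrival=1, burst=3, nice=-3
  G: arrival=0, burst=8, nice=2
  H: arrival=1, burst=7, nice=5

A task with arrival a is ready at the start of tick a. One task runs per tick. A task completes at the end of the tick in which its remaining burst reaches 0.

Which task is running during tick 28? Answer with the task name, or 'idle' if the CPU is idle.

running at tick 28 = G

t=0: ready={A,C,G} → run A
t=1: ready={A,B,C,E,G,H} → run A
t=2: ready={A,B,C,D,E,G,H} → run A
t=3: ready={B,C,D,E,G,H} → run E
t=4: ready={B,C,D,E,G,H} → run E
t=5: ready={B,C,D,E,G,H} → run E
t=6: ready={B,C,D,G,H} → run B
t=7: ready={B,C,D,G,H} → run B
t=8: ready={B,C,D,G,H} → run B
t=9: ready={B,C,D,G,H} → run B
t=10: ready={B,C,D,G,H} → run B
t=11: ready={B,C,D,G,H} → run B
t=12: ready={B,C,D,G,H} → run B
t=13: ready={C,D,G,H} → run D
t=14: ready={C,D,G,H} → run D
t=15: ready={C,D,G,H} → run D
t=16: ready={C,D,G,H} → run D
t=17: ready={C,D,G,H} → run D
t=18: ready={C,G,H} → run C
t=19: ready={C,G,H} → run C
t=20: ready={C,G,H} → run C
t=21: ready={C,G,H} → run C
t=22: ready={C,G,H} → run C
t=23: ready={C,G,H} → run C
t=24: ready={G,H} → run G
t=25: ready={G,H} → run G
t=26: ready={G,H} → run G
t=27: ready={G,H} → run G
t=28: ready={G,H} → run G
t=29: ready={G,H} → run G
t=30: ready={G,H} → run G
t=31: ready={G,H} → run G
t=32: ready={H} → run H
t=33: ready={H} → run H
t=34: ready={H} → run H
t=35: ready={H} → run H
t=36: ready={H} → run H
t=37: ready={H} → run H
t=38: ready={H} → run H
t=39: (idle)
t=40: (idle)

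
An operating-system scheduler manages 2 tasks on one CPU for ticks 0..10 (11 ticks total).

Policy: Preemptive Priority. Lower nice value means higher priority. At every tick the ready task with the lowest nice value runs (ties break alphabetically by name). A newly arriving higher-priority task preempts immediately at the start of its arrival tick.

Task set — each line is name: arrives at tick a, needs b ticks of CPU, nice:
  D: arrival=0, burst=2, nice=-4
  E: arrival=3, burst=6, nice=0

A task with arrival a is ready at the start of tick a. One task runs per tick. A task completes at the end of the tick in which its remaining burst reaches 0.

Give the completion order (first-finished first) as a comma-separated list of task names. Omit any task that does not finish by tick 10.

t=0: ready={D} → run D
t=1: ready={D} → run D
t=2: (idle)
t=3: ready={E} → run E
t=4: ready={E} → run E
t=5: ready={E} → run E
t=6: ready={E} → run E
t=7: ready={E} → run E
t=8: ready={E} → run E
t=9: (idle)
t=10: (idle)

completion order = D, E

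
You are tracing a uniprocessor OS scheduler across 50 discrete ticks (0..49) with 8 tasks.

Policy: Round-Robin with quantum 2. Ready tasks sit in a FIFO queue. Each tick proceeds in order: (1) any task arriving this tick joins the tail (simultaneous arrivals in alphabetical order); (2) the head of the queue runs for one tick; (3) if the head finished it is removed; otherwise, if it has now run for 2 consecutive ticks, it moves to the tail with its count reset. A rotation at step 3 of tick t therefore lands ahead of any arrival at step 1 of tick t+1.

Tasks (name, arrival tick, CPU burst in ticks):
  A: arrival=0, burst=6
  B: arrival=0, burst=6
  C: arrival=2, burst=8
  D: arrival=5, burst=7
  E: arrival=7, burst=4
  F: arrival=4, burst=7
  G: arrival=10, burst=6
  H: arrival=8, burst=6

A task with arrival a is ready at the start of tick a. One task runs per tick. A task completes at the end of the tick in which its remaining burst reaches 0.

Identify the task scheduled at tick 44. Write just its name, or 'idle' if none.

running at tick 44 = H

t=0: queue=[A,B] q_used=0 → run A
t=1: queue=[A,B] q_used=1 → run A
t=2: queue=[B,A,C] q_used=0 → run B
t=3: queue=[B,A,C] q_used=1 → run B
t=4: queue=[A,C,B,F] q_used=0 → run A
t=5: queue=[A,C,B,F,D] q_used=1 → run A
t=6: queue=[C,B,F,D,A] q_used=0 → run C
t=7: queue=[C,B,F,D,A,E] q_used=1 → run C
t=8: queue=[B,F,D,A,E,C,H] q_used=0 → run B
t=9: queue=[B,F,D,A,E,C,H] q_used=1 → run B
t=10: queue=[F,D,A,E,C,H,B,G] q_used=0 → run F
t=11: queue=[F,D,A,E,C,H,B,G] q_used=1 → run F
t=12: queue=[D,A,E,C,H,B,G,F] q_used=0 → run D
t=13: queue=[D,A,E,C,H,B,G,F] q_used=1 → run D
t=14: queue=[A,E,C,H,B,G,F,D] q_used=0 → run A
t=15: queue=[A,E,C,H,B,G,F,D] q_used=1 → run A
t=16: queue=[E,C,H,B,G,F,D] q_used=0 → run E
t=17: queue=[E,C,H,B,G,F,D] q_used=1 → run E
t=18: queue=[C,H,B,G,F,D,E] q_used=0 → run C
t=19: queue=[C,H,B,G,F,D,E] q_used=1 → run C
t=20: queue=[H,B,G,F,D,E,C] q_used=0 → run H
t=21: queue=[H,B,G,F,D,E,C] q_used=1 → run H
t=22: queue=[B,G,F,D,E,C,H] q_used=0 → run B
t=23: queue=[B,G,F,D,E,C,H] q_used=1 → run B
t=24: queue=[G,F,D,E,C,H] q_used=0 → run G
t=25: queue=[G,F,D,E,C,H] q_used=1 → run G
t=26: queue=[F,D,E,C,H,G] q_used=0 → run F
t=27: queue=[F,D,E,C,H,G] q_used=1 → run F
t=28: queue=[D,E,C,H,G,F] q_used=0 → run D
t=29: queue=[D,E,C,H,G,F] q_used=1 → run D
t=30: queue=[E,C,H,G,F,D] q_used=0 → run E
t=31: queue=[E,C,H,G,F,D] q_used=1 → run E
t=32: queue=[C,H,G,F,D] q_used=0 → run C
t=33: queue=[C,H,G,F,D] q_used=1 → run C
t=34: queue=[H,G,F,D,C] q_used=0 → run H
t=35: queue=[H,G,F,D,C] q_used=1 → run H
t=36: queue=[G,F,D,C,H] q_used=0 → run G
t=37: queue=[G,F,D,C,H] q_used=1 → run G
t=38: queue=[F,D,C,H,G] q_used=0 → run F
t=39: queue=[F,D,C,H,G] q_used=1 → run F
t=40: queue=[D,C,H,G,F] q_used=0 → run D
t=41: queue=[D,C,H,G,F] q_used=1 → run D
t=42: queue=[C,H,G,F,D] q_used=0 → run C
t=43: queue=[C,H,G,F,D] q_used=1 → run C
t=44: queue=[H,G,F,D] q_used=0 → run H
t=45: queue=[H,G,F,D] q_used=1 → run H
t=46: queue=[G,F,D] q_used=0 → run G
t=47: queue=[G,F,D] q_used=1 → run G
t=48: queue=[F,D] q_used=0 → run F
t=49: queue=[D] q_used=0 → run D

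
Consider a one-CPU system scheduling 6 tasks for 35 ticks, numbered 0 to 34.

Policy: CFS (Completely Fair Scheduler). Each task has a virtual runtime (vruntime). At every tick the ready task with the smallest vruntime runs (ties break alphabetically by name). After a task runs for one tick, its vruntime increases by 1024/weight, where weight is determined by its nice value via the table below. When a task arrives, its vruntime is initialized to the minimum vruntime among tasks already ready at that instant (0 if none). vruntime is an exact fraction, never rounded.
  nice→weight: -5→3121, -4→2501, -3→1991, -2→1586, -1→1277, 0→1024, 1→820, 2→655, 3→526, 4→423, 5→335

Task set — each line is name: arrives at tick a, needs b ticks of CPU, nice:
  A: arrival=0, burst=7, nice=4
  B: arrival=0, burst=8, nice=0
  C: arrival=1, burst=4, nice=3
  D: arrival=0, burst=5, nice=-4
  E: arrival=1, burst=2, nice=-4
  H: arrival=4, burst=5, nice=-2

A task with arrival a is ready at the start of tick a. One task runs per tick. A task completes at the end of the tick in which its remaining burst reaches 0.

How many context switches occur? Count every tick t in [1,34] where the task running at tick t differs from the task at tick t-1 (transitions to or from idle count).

context switches = 27

t=0: vr[A=0 B=0 D=0] → run A
t=1: vr[A=1024/423 B=0 C=0 D=0 E=0] → run B
t=2: vr[A=1024/423 B=1 C=0 D=0 E=0] → run C
t=3: vr[A=1024/423 B=1 C=512/263 D=0 E=0] → run D
t=4: vr[A=1024/423 B=1 C=512/263 D=1024/2501 E=0 H=0] → run E
t=5: vr[A=1024/423 B=1 C=512/263 D=1024/2501 E=1024/2501 H=0] → run H
t=6: vr[A=1024/423 B=1 C=512/263 D=1024/2501 E=1024/2501 H=512/793] → run D
t=7: vr[A=1024/423 B=1 C=512/263 D=2048/2501 E=1024/2501 H=512/793] → run E
t=8: vr[A=1024/423 B=1 C=512/263 D=2048/2501 H=512/793] → run H
t=9: vr[A=1024/423 B=1 C=512/263 D=2048/2501 H=1024/793] → run D
t=10: vr[A=1024/423 B=1 C=512/263 D=3072/2501 H=1024/793] → run B
t=11: vr[A=1024/423 B=2 C=512/263 D=3072/2501 H=1024/793] → run D
t=12: vr[A=1024/423 B=2 C=512/263 D=4096/2501 H=1024/793] → run H
t=13: vr[A=1024/423 B=2 C=512/263 D=4096/2501 H=1536/793] → run D
t=14: vr[A=1024/423 B=2 C=512/263 H=1536/793] → run H
t=15: vr[A=1024/423 B=2 C=512/263 H=2048/793] → run C
t=16: vr[A=1024/423 B=2 C=1024/263 H=2048/793] → run B
t=17: vr[A=1024/423 B=3 C=1024/263 H=2048/793] → run A
t=18: vr[A=2048/423 B=3 C=1024/263 H=2048/793] → run H
t=19: vr[A=2048/423 B=3 C=1024/263] → run B
t=20: vr[A=2048/423 B=4 C=1024/263] → run C
t=21: vr[A=2048/423 B=4 C=1536/263] → run B
t=22: vr[A=2048/423 B=5 C=1536/263] → run A
t=23: vr[A=1024/141 B=5 C=1536/263] → run B
t=24: vr[A=1024/141 B=6 C=1536/263] → run C
t=25: vr[A=1024/141 B=6] → run B
t=26: vr[A=1024/141 B=7] → run B
t=27: vr[A=1024/141] → run A
t=28: vr[A=4096/423] → run A
t=29: vr[A=5120/423] → run A
t=30: vr[A=2048/141] → run A
t=31: (idle)
t=32: (idle)
t=33: (idle)
t=34: (idle)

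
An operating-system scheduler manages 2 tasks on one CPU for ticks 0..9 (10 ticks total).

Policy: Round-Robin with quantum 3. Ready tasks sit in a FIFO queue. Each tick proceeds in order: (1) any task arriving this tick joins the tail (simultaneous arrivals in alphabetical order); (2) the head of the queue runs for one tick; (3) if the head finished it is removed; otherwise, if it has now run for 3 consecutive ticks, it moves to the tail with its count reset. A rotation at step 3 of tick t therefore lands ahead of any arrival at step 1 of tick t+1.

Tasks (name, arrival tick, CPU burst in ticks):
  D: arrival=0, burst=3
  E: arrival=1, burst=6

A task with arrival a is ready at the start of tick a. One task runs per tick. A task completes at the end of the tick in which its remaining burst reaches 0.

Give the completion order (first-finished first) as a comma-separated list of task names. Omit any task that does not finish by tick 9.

completion order = D, E

t=0: queue=[D] q_used=0 → run D
t=1: queue=[D,E] q_used=1 → run D
t=2: queue=[D,E] q_used=2 → run D
t=3: queue=[E] q_used=0 → run E
t=4: queue=[E] q_used=1 → run E
t=5: queue=[E] q_used=2 → run E
t=6: queue=[E] q_used=0 → run E
t=7: queue=[E] q_used=1 → run E
t=8: queue=[E] q_used=2 → run E
t=9: (idle)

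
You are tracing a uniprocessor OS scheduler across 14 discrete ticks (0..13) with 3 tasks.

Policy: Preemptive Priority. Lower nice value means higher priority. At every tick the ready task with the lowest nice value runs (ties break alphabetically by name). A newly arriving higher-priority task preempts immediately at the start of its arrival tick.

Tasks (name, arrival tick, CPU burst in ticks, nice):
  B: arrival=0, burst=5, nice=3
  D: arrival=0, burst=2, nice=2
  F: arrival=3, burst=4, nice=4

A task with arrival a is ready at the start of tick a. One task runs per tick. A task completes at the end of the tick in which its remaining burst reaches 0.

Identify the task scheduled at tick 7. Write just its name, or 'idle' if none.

running at tick 7 = F

t=0: ready={B,D} → run D
t=1: ready={B,D} → run D
t=2: ready={B} → run B
t=3: ready={B,F} → run B
t=4: ready={B,F} → run B
t=5: ready={B,F} → run B
t=6: ready={B,F} → run B
t=7: ready={F} → run F
t=8: ready={F} → run F
t=9: ready={F} → run F
t=10: ready={F} → run F
t=11: (idle)
t=12: (idle)
t=13: (idle)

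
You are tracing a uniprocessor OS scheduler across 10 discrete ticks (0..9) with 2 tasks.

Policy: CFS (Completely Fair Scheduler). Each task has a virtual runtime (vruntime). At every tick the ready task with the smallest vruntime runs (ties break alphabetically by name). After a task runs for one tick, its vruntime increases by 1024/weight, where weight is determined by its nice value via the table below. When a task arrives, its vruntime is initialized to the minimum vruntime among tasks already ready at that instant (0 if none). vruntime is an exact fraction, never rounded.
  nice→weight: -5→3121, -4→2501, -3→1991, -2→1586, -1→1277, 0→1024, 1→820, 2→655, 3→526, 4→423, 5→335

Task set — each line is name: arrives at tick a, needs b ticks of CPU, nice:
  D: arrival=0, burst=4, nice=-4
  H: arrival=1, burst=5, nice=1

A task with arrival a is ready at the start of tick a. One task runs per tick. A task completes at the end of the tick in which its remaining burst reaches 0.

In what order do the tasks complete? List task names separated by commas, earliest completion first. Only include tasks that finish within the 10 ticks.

t=0: vr[D=0] → run D
t=1: vr[D=1024/2501 H=1024/2501] → run D
t=2: vr[D=2048/2501 H=1024/2501] → run H
t=3: vr[D=2048/2501 H=20736/12505] → run D
t=4: vr[D=3072/2501 H=20736/12505] → run D
t=5: vr[H=20736/12505] → run H
t=6: vr[H=36352/12505] → run H
t=7: vr[H=51968/12505] → run H
t=8: vr[H=67584/12505] → run H
t=9: (idle)

completion order = D, H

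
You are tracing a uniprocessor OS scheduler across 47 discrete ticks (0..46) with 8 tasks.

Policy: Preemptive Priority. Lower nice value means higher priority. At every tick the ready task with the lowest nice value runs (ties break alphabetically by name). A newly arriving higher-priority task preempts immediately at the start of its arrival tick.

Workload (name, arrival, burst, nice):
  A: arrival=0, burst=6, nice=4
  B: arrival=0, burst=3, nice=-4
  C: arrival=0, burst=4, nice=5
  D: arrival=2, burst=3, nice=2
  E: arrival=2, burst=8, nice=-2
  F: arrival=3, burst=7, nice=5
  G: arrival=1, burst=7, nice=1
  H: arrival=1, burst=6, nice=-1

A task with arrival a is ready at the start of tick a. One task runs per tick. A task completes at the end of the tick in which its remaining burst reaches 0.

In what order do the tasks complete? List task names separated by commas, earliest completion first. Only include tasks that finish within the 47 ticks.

t=0: ready={A,B,C} → run B
t=1: ready={A,B,C,G,H} → run B
t=2: ready={A,B,C,D,E,G,H} → run B
t=3: ready={A,C,D,E,F,G,H} → run E
t=4: ready={A,C,D,E,F,G,H} → run E
t=5: ready={A,C,D,E,F,G,H} → run E
t=6: ready={A,C,D,E,F,G,H} → run E
t=7: ready={A,C,D,E,F,G,H} → run E
t=8: ready={A,C,D,E,F,G,H} → run E
t=9: ready={A,C,D,E,F,G,H} → run E
t=10: ready={A,C,D,E,F,G,H} → run E
t=11: ready={A,C,D,F,G,H} → run H
t=12: ready={A,C,D,F,G,H} → run H
t=13: ready={A,C,D,F,G,H} → run H
t=14: ready={A,C,D,F,G,H} → run H
t=15: ready={A,C,D,F,G,H} → run H
t=16: ready={A,C,D,F,G,H} → run H
t=17: ready={A,C,D,F,G} → run G
t=18: ready={A,C,D,F,G} → run G
t=19: ready={A,C,D,F,G} → run G
t=20: ready={A,C,D,F,G} → run G
t=21: ready={A,C,D,F,G} → run G
t=22: ready={A,C,D,F,G} → run G
t=23: ready={A,C,D,F,G} → run G
t=24: ready={A,C,D,F} → run D
t=25: ready={A,C,D,F} → run D
t=26: ready={A,C,D,F} → run D
t=27: ready={A,C,F} → run A
t=28: ready={A,C,F} → run A
t=29: ready={A,C,F} → run A
t=30: ready={A,C,F} → run A
t=31: ready={A,C,F} → run A
t=32: ready={A,C,F} → run A
t=33: ready={C,F} → run C
t=34: ready={C,F} → run C
t=35: ready={C,F} → run C
t=36: ready={C,F} → run C
t=37: ready={F} → run F
t=38: ready={F} → run F
t=39: ready={F} → run F
t=40: ready={F} → run F
t=41: ready={F} → run F
t=42: ready={F} → run F
t=43: ready={F} → run F
t=44: (idle)
t=45: (idle)
t=46: (idle)

completion order = B, E, H, G, D, A, C, F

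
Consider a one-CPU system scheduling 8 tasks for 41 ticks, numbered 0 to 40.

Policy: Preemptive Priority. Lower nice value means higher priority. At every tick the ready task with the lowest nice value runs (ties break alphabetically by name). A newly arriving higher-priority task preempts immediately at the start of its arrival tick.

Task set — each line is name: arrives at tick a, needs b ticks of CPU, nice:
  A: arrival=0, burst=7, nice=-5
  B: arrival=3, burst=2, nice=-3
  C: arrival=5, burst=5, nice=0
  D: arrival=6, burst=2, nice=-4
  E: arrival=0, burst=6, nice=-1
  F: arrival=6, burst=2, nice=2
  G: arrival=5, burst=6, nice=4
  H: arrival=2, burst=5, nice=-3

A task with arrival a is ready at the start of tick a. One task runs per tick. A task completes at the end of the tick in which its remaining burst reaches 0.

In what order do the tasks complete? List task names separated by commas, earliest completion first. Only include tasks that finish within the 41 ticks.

completion order = A, D, B, H, E, C, F, G

t=0: ready={A,E} → run A
t=1: ready={A,E} → run A
t=2: ready={A,E,H} → run A
t=3: ready={A,B,E,H} → run A
t=4: ready={A,B,E,H} → run A
t=5: ready={A,B,C,E,G,H} → run A
t=6: ready={A,B,C,D,E,F,G,H} → run A
t=7: ready={B,C,D,E,F,G,H} → run D
t=8: ready={B,C,D,E,F,G,H} → run D
t=9: ready={B,C,E,F,G,H} → run B
t=10: ready={B,C,E,F,G,H} → run B
t=11: ready={C,E,F,G,H} → run H
t=12: ready={C,E,F,G,H} → run H
t=13: ready={C,E,F,G,H} → run H
t=14: ready={C,E,F,G,H} → run H
t=15: ready={C,E,F,G,H} → run H
t=16: ready={C,E,F,G} → run E
t=17: ready={C,E,F,G} → run E
t=18: ready={C,E,F,G} → run E
t=19: ready={C,E,F,G} → run E
t=20: ready={C,E,F,G} → run E
t=21: ready={C,E,F,G} → run E
t=22: ready={C,F,G} → run C
t=23: ready={C,F,G} → run C
t=24: ready={C,F,G} → run C
t=25: ready={C,F,G} → run C
t=26: ready={C,F,G} → run C
t=27: ready={F,G} → run F
t=28: ready={F,G} → run F
t=29: ready={G} → run G
t=30: ready={G} → run G
t=31: ready={G} → run G
t=32: ready={G} → run G
t=33: ready={G} → run G
t=34: ready={G} → run G
t=35: (idle)
t=36: (idle)
t=37: (idle)
t=38: (idle)
t=39: (idle)
t=40: (idle)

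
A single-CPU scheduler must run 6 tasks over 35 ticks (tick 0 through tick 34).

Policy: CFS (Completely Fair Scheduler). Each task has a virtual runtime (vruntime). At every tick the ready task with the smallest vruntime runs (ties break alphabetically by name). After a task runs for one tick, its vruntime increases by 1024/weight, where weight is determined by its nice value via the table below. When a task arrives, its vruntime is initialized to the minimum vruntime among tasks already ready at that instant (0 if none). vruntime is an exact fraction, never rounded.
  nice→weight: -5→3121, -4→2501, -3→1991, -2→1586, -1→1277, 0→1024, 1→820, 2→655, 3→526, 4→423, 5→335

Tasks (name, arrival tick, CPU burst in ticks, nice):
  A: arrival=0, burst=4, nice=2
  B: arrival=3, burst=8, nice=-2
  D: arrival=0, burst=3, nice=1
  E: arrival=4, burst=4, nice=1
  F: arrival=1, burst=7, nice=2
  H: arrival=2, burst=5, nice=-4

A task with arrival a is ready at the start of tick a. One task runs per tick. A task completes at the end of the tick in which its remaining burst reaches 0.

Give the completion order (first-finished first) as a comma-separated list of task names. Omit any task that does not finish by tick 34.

t=0: vr[A=0 D=0] → run A
t=1: vr[A=1024/655 D=0 F=0] → run D
t=2: vr[A=1024/655 D=256/205 F=0 H=0] → run F
t=3: vr[A=1024/655 B=0 D=256/205 F=1024/655 H=0] → run B
t=4: vr[A=1024/655 B=512/793 D=256/205 E=0 F=1024/655 H=0] → run E
t=5: vr[A=1024/655 B=512/793 D=256/205 E=256/205 F=1024/655 H=0] → run H
t=6: vr[A=1024/655 B=512/793 D=256/205 E=256/205 F=1024/655 H=1024/2501] → run H
t=7: vr[A=1024/655 B=512/793 D=256/205 E=256/205 F=1024/655 H=2048/2501] → run B
t=8: vr[A=1024/655 B=1024/793 D=256/205 E=256/205 F=1024/655 H=2048/2501] → run H
t=9: vr[A=1024/655 B=1024/793 D=256/205 E=256/205 F=1024/655 H=3072/2501] → run H
t=10: vr[A=1024/655 B=1024/793 D=256/205 E=256/205 F=1024/655 H=4096/2501] → run D
t=11: vr[A=1024/655 B=1024/793 D=512/205 E=256/205 F=1024/655 H=4096/2501] → run E
t=12: vr[A=1024/655 B=1024/793 D=512/205 E=512/205 F=1024/655 H=4096/2501] → run B
t=13: vr[A=1024/655 B=1536/793 D=512/205 E=512/205 F=1024/655 H=4096/2501] → run A
t=14: vr[A=2048/655 B=1536/793 D=512/205 E=512/205 F=1024/655 H=4096/2501] → run F
t=15: vr[A=2048/655 B=1536/793 D=512/205 E=512/205 F=2048/655 H=4096/2501] → run H
t=16: vr[A=2048/655 B=1536/793 D=512/205 E=512/205 F=2048/655] → run B
t=17: vr[A=2048/655 B=2048/793 D=512/205 E=512/205 F=2048/655] → run D
t=18: vr[A=2048/655 B=2048/793 E=512/205 F=2048/655] → run E
t=19: vr[A=2048/655 B=2048/793 E=768/205 F=2048/655] → run B
t=20: vr[A=2048/655 B=2560/793 E=768/205 F=2048/655] → run A
t=21: vr[A=3072/655 B=2560/793 E=768/205 F=2048/655] → run F
t=22: vr[A=3072/655 B=2560/793 E=768/205 F=3072/655] → run B
t=23: vr[A=3072/655 B=3072/793 E=768/205 F=3072/655] → run E
t=24: vr[A=3072/655 B=3072/793 F=3072/655] → run B
t=25: vr[A=3072/655 B=3584/793 F=3072/655] → run B
t=26: vr[A=3072/655 F=3072/655] → run A
t=27: vr[F=3072/655] → run F
t=28: vr[F=4096/655] → run F
t=29: vr[F=1024/131] → run F
t=30: vr[F=6144/655] → run F
t=31: (idle)
t=32: (idle)
t=33: (idle)
t=34: (idle)

completion order = H, D, E, B, A, F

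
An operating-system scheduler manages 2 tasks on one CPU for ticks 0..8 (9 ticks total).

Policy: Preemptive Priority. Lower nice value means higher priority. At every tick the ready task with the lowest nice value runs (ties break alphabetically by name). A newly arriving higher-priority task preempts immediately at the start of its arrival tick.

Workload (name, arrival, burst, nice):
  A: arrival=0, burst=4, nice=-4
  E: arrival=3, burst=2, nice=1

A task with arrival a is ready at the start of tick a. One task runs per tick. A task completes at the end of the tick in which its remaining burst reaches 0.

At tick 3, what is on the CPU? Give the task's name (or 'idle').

running at tick 3 = A

t=0: ready={A} → run A
t=1: ready={A} → run A
t=2: ready={A} → run A
t=3: ready={A,E} → run A
t=4: ready={E} → run E
t=5: ready={E} → run E
t=6: (idle)
t=7: (idle)
t=8: (idle)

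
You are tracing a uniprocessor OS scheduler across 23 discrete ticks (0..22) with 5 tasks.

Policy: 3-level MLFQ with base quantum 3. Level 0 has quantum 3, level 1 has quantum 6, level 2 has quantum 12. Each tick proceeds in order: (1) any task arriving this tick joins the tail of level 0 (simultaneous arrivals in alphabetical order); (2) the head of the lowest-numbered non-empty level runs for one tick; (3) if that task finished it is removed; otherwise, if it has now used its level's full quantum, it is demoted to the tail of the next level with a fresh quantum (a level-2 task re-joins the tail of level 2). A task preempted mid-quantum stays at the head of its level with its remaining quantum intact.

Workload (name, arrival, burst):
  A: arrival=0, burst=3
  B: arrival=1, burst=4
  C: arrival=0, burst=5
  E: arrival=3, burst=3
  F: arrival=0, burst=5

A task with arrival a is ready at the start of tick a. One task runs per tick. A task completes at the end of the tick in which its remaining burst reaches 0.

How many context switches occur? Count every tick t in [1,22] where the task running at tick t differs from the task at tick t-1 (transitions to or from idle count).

t=0: L0/L1/L2 = ACF/-/- → run A
t=1: L0/L1/L2 = ACFB/-/- → run A
t=2: L0/L1/L2 = ACFB/-/- → run A
t=3: L0/L1/L2 = CFBE/-/- → run C
t=4: L0/L1/L2 = CFBE/-/- → run C
t=5: L0/L1/L2 = CFBE/-/- → run C
t=6: L0/L1/L2 = FBE/C/- → run F
t=7: L0/L1/L2 = FBE/C/- → run F
t=8: L0/L1/L2 = FBE/C/- → run F
t=9: L0/L1/L2 = BE/CF/- → run B
t=10: L0/L1/L2 = BE/CF/- → run B
t=11: L0/L1/L2 = BE/CF/- → run B
t=12: L0/L1/L2 = E/CFB/- → run E
t=13: L0/L1/L2 = E/CFB/- → run E
t=14: L0/L1/L2 = E/CFB/- → run E
t=15: L0/L1/L2 = -/CFB/- → run C
t=16: L0/L1/L2 = -/CFB/- → run C
t=17: L0/L1/L2 = -/FB/- → run F
t=18: L0/L1/L2 = -/FB/- → run F
t=19: L0/L1/L2 = -/B/- → run B
t=20: (idle)
t=21: (idle)
t=22: (idle)

context switches = 8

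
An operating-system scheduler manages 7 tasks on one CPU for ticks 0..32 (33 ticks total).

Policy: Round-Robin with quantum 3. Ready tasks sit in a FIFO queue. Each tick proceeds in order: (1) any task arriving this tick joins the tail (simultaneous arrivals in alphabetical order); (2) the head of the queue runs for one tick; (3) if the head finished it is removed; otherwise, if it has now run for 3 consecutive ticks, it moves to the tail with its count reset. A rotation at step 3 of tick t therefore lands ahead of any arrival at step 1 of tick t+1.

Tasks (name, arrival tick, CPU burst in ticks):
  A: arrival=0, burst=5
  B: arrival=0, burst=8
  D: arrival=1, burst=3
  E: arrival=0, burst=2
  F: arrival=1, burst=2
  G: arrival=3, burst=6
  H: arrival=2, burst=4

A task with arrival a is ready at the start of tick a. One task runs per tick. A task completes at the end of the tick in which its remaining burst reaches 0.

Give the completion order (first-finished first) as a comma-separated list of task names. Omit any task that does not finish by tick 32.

t=0: queue=[A,B,E] q_used=0 → run A
t=1: queue=[A,B,E,D,F] q_used=1 → run A
t=2: queue=[A,B,E,D,F,H] q_used=2 → run A
t=3: queue=[B,E,D,F,H,A,G] q_used=0 → run B
t=4: queue=[B,E,D,F,H,A,G] q_used=1 → run B
t=5: queue=[B,E,D,F,H,A,G] q_used=2 → run B
t=6: queue=[E,D,F,H,A,G,B] q_used=0 → run E
t=7: queue=[E,D,F,H,A,G,B] q_used=1 → run E
t=8: queue=[D,F,H,A,G,B] q_used=0 → run D
t=9: queue=[D,F,H,A,G,B] q_used=1 → run D
t=10: queue=[D,F,H,A,G,B] q_used=2 → run D
t=11: queue=[F,H,A,G,B] q_used=0 → run F
t=12: queue=[F,H,A,G,B] q_used=1 → run F
t=13: queue=[H,A,G,B] q_used=0 → run H
t=14: queue=[H,A,G,B] q_used=1 → run H
t=15: queue=[H,A,G,B] q_used=2 → run H
t=16: queue=[A,G,B,H] q_used=0 → run A
t=17: queue=[A,G,B,H] q_used=1 → run A
t=18: queue=[G,B,H] q_used=0 → run G
t=19: queue=[G,B,H] q_used=1 → run G
t=20: queue=[G,B,H] q_used=2 → run G
t=21: queue=[B,H,G] q_used=0 → run B
t=22: queue=[B,H,G] q_used=1 → run B
t=23: queue=[B,H,G] q_used=2 → run B
t=24: queue=[H,G,B] q_used=0 → run H
t=25: queue=[G,B] q_used=0 → run G
t=26: queue=[G,B] q_used=1 → run G
t=27: queue=[G,B] q_used=2 → run G
t=28: queue=[B] q_used=0 → run B
t=29: queue=[B] q_used=1 → run B
t=30: (idle)
t=31: (idle)
t=32: (idle)

completion order = E, D, F, A, H, G, B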